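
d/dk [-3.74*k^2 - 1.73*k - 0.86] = -7.48*k - 1.73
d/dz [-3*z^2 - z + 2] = -6*z - 1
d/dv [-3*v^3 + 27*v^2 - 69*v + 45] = -9*v^2 + 54*v - 69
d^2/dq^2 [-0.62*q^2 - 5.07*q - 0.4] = -1.24000000000000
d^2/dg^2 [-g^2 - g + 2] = -2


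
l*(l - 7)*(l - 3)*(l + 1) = l^4 - 9*l^3 + 11*l^2 + 21*l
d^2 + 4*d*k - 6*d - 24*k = (d - 6)*(d + 4*k)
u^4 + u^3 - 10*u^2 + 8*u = u*(u - 2)*(u - 1)*(u + 4)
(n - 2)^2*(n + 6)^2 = n^4 + 8*n^3 - 8*n^2 - 96*n + 144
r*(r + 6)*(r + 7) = r^3 + 13*r^2 + 42*r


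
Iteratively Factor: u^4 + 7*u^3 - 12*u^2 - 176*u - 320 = (u - 5)*(u^3 + 12*u^2 + 48*u + 64) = (u - 5)*(u + 4)*(u^2 + 8*u + 16) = (u - 5)*(u + 4)^2*(u + 4)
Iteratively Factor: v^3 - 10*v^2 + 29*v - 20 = (v - 1)*(v^2 - 9*v + 20) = (v - 4)*(v - 1)*(v - 5)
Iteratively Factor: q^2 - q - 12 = (q - 4)*(q + 3)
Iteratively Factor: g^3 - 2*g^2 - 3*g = (g + 1)*(g^2 - 3*g) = (g - 3)*(g + 1)*(g)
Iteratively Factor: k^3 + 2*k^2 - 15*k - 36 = (k + 3)*(k^2 - k - 12) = (k - 4)*(k + 3)*(k + 3)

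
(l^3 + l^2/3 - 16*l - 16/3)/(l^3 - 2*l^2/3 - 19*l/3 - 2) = (l^2 - 16)/(l^2 - l - 6)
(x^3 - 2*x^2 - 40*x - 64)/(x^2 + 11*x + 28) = (x^2 - 6*x - 16)/(x + 7)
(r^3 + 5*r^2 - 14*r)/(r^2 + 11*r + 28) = r*(r - 2)/(r + 4)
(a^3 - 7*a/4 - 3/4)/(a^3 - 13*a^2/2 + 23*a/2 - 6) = (2*a^2 + 3*a + 1)/(2*(a^2 - 5*a + 4))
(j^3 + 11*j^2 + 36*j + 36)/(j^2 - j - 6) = (j^2 + 9*j + 18)/(j - 3)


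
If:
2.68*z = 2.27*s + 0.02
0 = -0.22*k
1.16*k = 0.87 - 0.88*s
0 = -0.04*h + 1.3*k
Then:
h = 0.00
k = 0.00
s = 0.99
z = 0.84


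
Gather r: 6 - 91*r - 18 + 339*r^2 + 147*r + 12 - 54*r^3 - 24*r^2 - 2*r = -54*r^3 + 315*r^2 + 54*r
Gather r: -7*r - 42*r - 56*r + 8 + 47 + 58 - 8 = 105 - 105*r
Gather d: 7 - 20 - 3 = -16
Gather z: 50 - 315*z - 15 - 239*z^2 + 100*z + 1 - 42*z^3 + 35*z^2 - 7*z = -42*z^3 - 204*z^2 - 222*z + 36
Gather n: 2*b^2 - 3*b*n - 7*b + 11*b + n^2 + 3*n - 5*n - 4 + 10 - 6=2*b^2 + 4*b + n^2 + n*(-3*b - 2)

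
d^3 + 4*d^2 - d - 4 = (d - 1)*(d + 1)*(d + 4)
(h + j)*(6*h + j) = 6*h^2 + 7*h*j + j^2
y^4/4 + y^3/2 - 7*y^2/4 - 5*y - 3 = (y/2 + 1)^2*(y - 3)*(y + 1)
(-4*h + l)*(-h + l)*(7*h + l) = 28*h^3 - 31*h^2*l + 2*h*l^2 + l^3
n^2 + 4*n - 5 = (n - 1)*(n + 5)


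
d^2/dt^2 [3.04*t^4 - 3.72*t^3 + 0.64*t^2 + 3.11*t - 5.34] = 36.48*t^2 - 22.32*t + 1.28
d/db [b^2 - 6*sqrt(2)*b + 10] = 2*b - 6*sqrt(2)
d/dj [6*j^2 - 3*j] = 12*j - 3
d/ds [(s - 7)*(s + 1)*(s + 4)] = 3*s^2 - 4*s - 31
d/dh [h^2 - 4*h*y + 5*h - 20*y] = 2*h - 4*y + 5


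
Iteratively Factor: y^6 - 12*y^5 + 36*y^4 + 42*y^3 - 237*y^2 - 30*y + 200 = (y - 5)*(y^5 - 7*y^4 + y^3 + 47*y^2 - 2*y - 40) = (y - 5)*(y + 2)*(y^4 - 9*y^3 + 19*y^2 + 9*y - 20) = (y - 5)^2*(y + 2)*(y^3 - 4*y^2 - y + 4) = (y - 5)^2*(y - 4)*(y + 2)*(y^2 - 1) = (y - 5)^2*(y - 4)*(y + 1)*(y + 2)*(y - 1)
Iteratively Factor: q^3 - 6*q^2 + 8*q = (q)*(q^2 - 6*q + 8) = q*(q - 4)*(q - 2)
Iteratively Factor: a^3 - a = (a)*(a^2 - 1) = a*(a + 1)*(a - 1)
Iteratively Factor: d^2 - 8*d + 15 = (d - 5)*(d - 3)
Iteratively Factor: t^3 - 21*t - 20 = (t - 5)*(t^2 + 5*t + 4) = (t - 5)*(t + 4)*(t + 1)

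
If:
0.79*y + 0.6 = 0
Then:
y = -0.76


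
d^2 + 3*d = d*(d + 3)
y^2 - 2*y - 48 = (y - 8)*(y + 6)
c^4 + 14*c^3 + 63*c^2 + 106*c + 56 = (c + 1)*(c + 2)*(c + 4)*(c + 7)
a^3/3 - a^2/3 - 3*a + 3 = (a/3 + 1)*(a - 3)*(a - 1)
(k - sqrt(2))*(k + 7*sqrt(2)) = k^2 + 6*sqrt(2)*k - 14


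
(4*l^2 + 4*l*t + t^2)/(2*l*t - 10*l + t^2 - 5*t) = (2*l + t)/(t - 5)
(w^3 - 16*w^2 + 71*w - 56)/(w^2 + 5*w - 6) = (w^2 - 15*w + 56)/(w + 6)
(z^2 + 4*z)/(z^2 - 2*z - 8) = z*(z + 4)/(z^2 - 2*z - 8)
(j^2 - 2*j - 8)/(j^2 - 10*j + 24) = (j + 2)/(j - 6)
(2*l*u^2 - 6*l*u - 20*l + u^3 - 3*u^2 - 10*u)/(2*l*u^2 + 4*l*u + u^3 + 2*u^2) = (u - 5)/u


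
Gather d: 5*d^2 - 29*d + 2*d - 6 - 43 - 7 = 5*d^2 - 27*d - 56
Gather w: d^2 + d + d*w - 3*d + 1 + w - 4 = d^2 - 2*d + w*(d + 1) - 3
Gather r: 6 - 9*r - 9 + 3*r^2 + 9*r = 3*r^2 - 3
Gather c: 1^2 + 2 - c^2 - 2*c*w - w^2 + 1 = -c^2 - 2*c*w - w^2 + 4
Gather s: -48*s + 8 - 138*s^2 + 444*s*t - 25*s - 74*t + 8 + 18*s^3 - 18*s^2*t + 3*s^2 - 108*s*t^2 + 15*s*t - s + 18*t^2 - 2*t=18*s^3 + s^2*(-18*t - 135) + s*(-108*t^2 + 459*t - 74) + 18*t^2 - 76*t + 16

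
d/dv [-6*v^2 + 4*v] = 4 - 12*v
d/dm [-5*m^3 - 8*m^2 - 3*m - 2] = -15*m^2 - 16*m - 3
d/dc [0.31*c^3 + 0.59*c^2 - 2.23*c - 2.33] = 0.93*c^2 + 1.18*c - 2.23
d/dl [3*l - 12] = 3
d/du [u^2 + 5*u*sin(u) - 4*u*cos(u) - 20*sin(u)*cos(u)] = 4*u*sin(u) + 5*u*cos(u) + 2*u + 5*sin(u) - 4*cos(u) - 20*cos(2*u)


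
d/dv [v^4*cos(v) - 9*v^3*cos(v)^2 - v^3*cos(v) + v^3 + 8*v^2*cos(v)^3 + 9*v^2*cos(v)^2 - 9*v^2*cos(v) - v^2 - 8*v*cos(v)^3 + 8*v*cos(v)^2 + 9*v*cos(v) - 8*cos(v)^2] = -v^4*sin(v) + v^3*sin(v) + 9*v^3*sin(2*v) + 4*v^3*cos(v) + 3*v^2*sin(v) - 9*v^2*sin(2*v) - 6*v^2*sin(3*v) - 3*v^2*cos(v) - 27*v^2*cos(2*v)/2 - 21*v^2/2 - 3*v*sin(v) - 8*v*sin(2*v) + 6*v*sin(3*v) - 6*v*cos(v) + 9*v*cos(2*v) + 4*v*cos(3*v) + 7*v + 8*sin(2*v) + 3*cos(v) + 4*cos(2*v) - 2*cos(3*v) + 4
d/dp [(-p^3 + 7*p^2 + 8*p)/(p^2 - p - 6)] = (-p^4 + 2*p^3 + 3*p^2 - 84*p - 48)/(p^4 - 2*p^3 - 11*p^2 + 12*p + 36)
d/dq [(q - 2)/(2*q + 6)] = 5/(2*(q + 3)^2)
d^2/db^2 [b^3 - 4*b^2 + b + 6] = 6*b - 8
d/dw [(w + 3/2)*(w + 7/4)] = 2*w + 13/4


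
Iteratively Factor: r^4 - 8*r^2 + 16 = (r - 2)*(r^3 + 2*r^2 - 4*r - 8) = (r - 2)^2*(r^2 + 4*r + 4) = (r - 2)^2*(r + 2)*(r + 2)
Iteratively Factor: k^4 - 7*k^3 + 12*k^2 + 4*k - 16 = (k - 2)*(k^3 - 5*k^2 + 2*k + 8) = (k - 2)*(k + 1)*(k^2 - 6*k + 8) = (k - 4)*(k - 2)*(k + 1)*(k - 2)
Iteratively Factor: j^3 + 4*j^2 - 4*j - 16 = (j - 2)*(j^2 + 6*j + 8) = (j - 2)*(j + 2)*(j + 4)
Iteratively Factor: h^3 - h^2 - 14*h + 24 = (h + 4)*(h^2 - 5*h + 6) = (h - 3)*(h + 4)*(h - 2)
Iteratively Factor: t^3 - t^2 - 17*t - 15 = (t + 3)*(t^2 - 4*t - 5) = (t + 1)*(t + 3)*(t - 5)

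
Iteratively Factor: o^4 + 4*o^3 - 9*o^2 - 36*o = (o - 3)*(o^3 + 7*o^2 + 12*o) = (o - 3)*(o + 4)*(o^2 + 3*o) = o*(o - 3)*(o + 4)*(o + 3)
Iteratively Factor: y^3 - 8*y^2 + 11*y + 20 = (y - 4)*(y^2 - 4*y - 5) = (y - 4)*(y + 1)*(y - 5)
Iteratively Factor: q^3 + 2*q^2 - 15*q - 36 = (q - 4)*(q^2 + 6*q + 9) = (q - 4)*(q + 3)*(q + 3)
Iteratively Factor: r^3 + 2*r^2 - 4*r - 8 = (r - 2)*(r^2 + 4*r + 4) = (r - 2)*(r + 2)*(r + 2)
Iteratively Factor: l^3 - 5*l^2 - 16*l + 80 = (l + 4)*(l^2 - 9*l + 20) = (l - 4)*(l + 4)*(l - 5)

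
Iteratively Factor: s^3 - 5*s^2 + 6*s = (s - 2)*(s^2 - 3*s) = (s - 3)*(s - 2)*(s)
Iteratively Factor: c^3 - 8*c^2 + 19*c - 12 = (c - 3)*(c^2 - 5*c + 4) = (c - 4)*(c - 3)*(c - 1)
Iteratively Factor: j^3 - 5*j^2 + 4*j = (j)*(j^2 - 5*j + 4) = j*(j - 1)*(j - 4)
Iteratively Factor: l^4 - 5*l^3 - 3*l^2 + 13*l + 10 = (l + 1)*(l^3 - 6*l^2 + 3*l + 10) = (l - 5)*(l + 1)*(l^2 - l - 2) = (l - 5)*(l + 1)^2*(l - 2)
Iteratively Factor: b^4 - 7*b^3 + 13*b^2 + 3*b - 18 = (b - 3)*(b^3 - 4*b^2 + b + 6) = (b - 3)^2*(b^2 - b - 2) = (b - 3)^2*(b - 2)*(b + 1)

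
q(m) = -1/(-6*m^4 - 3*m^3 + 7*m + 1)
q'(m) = -(24*m^3 + 9*m^2 - 7)/(-6*m^4 - 3*m^3 + 7*m + 1)^2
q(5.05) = 0.00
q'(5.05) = -0.00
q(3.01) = 0.00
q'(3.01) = -0.00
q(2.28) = 0.01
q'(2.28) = -0.01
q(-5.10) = 0.00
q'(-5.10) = 0.00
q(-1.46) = 0.04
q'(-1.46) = 0.08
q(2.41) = 0.00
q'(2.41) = -0.01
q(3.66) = 0.00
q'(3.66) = -0.00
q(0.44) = -0.28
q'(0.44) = 0.25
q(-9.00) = 0.00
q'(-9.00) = 0.00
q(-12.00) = 0.00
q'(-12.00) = 0.00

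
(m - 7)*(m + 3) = m^2 - 4*m - 21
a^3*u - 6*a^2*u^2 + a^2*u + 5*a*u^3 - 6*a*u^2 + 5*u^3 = (a - 5*u)*(a - u)*(a*u + u)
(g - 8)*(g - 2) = g^2 - 10*g + 16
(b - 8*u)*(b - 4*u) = b^2 - 12*b*u + 32*u^2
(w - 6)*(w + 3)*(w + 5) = w^3 + 2*w^2 - 33*w - 90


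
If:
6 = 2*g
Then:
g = 3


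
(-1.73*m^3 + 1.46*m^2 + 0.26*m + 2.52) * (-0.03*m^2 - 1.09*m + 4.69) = 0.0519*m^5 + 1.8419*m^4 - 9.7129*m^3 + 6.4884*m^2 - 1.5274*m + 11.8188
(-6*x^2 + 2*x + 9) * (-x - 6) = 6*x^3 + 34*x^2 - 21*x - 54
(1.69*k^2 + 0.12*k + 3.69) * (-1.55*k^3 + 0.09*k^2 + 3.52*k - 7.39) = -2.6195*k^5 - 0.0339*k^4 + 0.240099999999999*k^3 - 11.7346*k^2 + 12.102*k - 27.2691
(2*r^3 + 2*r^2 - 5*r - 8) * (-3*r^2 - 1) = -6*r^5 - 6*r^4 + 13*r^3 + 22*r^2 + 5*r + 8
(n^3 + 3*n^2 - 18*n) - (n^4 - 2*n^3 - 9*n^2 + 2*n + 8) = -n^4 + 3*n^3 + 12*n^2 - 20*n - 8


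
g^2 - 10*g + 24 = (g - 6)*(g - 4)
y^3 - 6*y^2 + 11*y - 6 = (y - 3)*(y - 2)*(y - 1)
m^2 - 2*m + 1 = (m - 1)^2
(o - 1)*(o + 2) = o^2 + o - 2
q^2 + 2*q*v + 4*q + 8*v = (q + 4)*(q + 2*v)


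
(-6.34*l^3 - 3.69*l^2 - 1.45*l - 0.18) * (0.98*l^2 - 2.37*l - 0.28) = -6.2132*l^5 + 11.4096*l^4 + 9.0995*l^3 + 4.2933*l^2 + 0.8326*l + 0.0504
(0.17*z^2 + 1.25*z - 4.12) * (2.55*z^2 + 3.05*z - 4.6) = 0.4335*z^4 + 3.706*z^3 - 7.4755*z^2 - 18.316*z + 18.952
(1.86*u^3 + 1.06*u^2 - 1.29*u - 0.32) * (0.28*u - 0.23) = 0.5208*u^4 - 0.131*u^3 - 0.605*u^2 + 0.2071*u + 0.0736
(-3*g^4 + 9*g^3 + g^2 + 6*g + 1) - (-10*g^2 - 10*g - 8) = -3*g^4 + 9*g^3 + 11*g^2 + 16*g + 9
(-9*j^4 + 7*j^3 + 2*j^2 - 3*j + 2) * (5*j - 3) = -45*j^5 + 62*j^4 - 11*j^3 - 21*j^2 + 19*j - 6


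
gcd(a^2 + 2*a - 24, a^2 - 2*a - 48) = a + 6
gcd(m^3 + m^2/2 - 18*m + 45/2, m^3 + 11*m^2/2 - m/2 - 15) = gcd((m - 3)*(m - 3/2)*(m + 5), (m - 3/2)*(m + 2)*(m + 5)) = m^2 + 7*m/2 - 15/2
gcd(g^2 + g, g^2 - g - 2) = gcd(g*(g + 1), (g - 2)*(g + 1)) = g + 1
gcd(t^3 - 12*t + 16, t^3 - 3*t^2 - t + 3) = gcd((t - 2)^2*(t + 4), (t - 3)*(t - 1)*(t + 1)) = 1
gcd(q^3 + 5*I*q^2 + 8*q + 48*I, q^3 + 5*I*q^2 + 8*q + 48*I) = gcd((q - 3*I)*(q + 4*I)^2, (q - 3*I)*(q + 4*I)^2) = q^3 + 5*I*q^2 + 8*q + 48*I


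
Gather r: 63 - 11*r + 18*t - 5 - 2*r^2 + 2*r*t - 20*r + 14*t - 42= -2*r^2 + r*(2*t - 31) + 32*t + 16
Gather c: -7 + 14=7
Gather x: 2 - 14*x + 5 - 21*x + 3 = 10 - 35*x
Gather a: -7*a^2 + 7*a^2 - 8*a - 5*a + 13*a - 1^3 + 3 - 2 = 0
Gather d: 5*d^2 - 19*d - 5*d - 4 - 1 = 5*d^2 - 24*d - 5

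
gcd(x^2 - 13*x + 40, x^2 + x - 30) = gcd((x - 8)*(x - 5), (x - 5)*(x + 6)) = x - 5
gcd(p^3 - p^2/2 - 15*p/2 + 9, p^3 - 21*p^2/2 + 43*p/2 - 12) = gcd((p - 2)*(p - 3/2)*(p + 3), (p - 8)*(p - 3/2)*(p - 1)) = p - 3/2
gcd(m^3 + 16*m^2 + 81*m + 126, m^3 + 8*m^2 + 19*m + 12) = m + 3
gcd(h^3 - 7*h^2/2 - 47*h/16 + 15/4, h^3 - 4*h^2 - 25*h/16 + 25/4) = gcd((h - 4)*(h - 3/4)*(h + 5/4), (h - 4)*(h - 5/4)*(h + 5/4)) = h^2 - 11*h/4 - 5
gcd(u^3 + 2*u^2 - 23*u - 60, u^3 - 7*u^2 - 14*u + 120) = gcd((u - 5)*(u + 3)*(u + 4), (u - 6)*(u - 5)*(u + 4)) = u^2 - u - 20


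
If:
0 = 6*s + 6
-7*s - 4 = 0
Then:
No Solution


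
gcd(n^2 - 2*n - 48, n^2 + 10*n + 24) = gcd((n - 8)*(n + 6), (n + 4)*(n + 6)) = n + 6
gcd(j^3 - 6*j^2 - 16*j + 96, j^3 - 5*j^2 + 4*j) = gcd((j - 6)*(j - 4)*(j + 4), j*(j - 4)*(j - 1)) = j - 4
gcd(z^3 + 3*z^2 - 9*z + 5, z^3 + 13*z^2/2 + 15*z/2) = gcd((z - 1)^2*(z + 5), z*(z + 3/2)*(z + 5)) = z + 5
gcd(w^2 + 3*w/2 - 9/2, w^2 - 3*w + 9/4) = w - 3/2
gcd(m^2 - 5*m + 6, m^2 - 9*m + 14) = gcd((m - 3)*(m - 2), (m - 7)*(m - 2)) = m - 2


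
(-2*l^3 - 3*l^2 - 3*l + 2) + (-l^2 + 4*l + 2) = -2*l^3 - 4*l^2 + l + 4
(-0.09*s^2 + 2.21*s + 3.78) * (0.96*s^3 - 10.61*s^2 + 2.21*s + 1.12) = -0.0864*s^5 + 3.0765*s^4 - 20.0182*s^3 - 35.3225*s^2 + 10.829*s + 4.2336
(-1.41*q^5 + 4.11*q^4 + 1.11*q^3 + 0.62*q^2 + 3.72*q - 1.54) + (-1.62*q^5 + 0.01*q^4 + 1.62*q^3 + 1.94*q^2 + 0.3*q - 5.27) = -3.03*q^5 + 4.12*q^4 + 2.73*q^3 + 2.56*q^2 + 4.02*q - 6.81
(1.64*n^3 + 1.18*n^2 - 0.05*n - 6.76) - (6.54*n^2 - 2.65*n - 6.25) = 1.64*n^3 - 5.36*n^2 + 2.6*n - 0.51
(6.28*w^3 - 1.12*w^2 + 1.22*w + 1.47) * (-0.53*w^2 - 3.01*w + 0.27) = -3.3284*w^5 - 18.3092*w^4 + 4.4202*w^3 - 4.7537*w^2 - 4.0953*w + 0.3969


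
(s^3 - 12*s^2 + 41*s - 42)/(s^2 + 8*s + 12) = (s^3 - 12*s^2 + 41*s - 42)/(s^2 + 8*s + 12)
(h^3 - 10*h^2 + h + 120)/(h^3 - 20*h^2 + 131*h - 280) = (h + 3)/(h - 7)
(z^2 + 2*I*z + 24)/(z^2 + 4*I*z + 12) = (z - 4*I)/(z - 2*I)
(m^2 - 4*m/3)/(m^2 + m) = (m - 4/3)/(m + 1)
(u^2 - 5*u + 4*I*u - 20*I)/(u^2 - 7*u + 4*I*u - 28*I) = (u - 5)/(u - 7)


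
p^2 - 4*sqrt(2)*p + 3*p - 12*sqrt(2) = (p + 3)*(p - 4*sqrt(2))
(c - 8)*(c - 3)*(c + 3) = c^3 - 8*c^2 - 9*c + 72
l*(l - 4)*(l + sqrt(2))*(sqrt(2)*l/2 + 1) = sqrt(2)*l^4/2 - 2*sqrt(2)*l^3 + 2*l^3 - 8*l^2 + sqrt(2)*l^2 - 4*sqrt(2)*l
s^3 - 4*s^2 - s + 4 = (s - 4)*(s - 1)*(s + 1)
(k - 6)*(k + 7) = k^2 + k - 42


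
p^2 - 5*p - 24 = (p - 8)*(p + 3)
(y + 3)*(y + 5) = y^2 + 8*y + 15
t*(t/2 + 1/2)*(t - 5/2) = t^3/2 - 3*t^2/4 - 5*t/4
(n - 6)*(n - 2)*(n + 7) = n^3 - n^2 - 44*n + 84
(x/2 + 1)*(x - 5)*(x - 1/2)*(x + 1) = x^4/2 - 5*x^3/4 - 6*x^2 - 7*x/4 + 5/2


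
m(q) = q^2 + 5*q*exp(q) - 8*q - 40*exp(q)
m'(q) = 5*q*exp(q) + 2*q - 35*exp(q) - 8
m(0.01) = -40.43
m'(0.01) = -43.28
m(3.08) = -550.41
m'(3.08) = -428.30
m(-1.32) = -0.15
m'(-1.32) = -21.75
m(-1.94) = 12.14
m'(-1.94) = -18.30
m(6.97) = -5487.93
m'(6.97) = -153.69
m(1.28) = -129.45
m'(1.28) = -108.30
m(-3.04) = 30.92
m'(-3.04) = -16.48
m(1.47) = -151.60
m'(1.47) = -125.32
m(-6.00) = 83.83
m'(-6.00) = -20.16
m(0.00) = -40.00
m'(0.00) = -43.00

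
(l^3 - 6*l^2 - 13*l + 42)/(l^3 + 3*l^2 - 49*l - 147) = (l - 2)/(l + 7)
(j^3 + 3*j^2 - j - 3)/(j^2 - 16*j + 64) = (j^3 + 3*j^2 - j - 3)/(j^2 - 16*j + 64)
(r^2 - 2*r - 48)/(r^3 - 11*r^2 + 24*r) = (r + 6)/(r*(r - 3))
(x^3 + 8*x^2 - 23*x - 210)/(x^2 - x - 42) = (x^2 + 2*x - 35)/(x - 7)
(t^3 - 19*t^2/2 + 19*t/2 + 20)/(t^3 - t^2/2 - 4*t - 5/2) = (t - 8)/(t + 1)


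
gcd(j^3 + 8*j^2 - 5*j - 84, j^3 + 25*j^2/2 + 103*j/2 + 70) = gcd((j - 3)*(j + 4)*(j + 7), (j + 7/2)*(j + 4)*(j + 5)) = j + 4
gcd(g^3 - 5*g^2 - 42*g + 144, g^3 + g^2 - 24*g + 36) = g^2 + 3*g - 18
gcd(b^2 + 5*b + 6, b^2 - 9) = b + 3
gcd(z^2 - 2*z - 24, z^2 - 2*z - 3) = 1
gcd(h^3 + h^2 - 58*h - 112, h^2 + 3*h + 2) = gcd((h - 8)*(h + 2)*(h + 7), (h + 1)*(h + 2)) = h + 2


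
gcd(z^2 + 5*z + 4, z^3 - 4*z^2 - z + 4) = z + 1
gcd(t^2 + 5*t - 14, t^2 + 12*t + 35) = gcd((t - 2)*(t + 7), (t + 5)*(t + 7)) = t + 7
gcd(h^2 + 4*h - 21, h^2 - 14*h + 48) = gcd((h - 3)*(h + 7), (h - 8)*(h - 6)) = 1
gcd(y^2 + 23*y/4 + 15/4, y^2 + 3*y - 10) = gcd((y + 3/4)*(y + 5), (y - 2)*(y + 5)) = y + 5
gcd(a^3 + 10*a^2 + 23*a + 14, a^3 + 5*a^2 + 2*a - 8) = a + 2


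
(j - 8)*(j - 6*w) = j^2 - 6*j*w - 8*j + 48*w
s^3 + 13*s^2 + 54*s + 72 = (s + 3)*(s + 4)*(s + 6)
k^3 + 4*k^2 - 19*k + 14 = (k - 2)*(k - 1)*(k + 7)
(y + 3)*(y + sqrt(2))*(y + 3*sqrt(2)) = y^3 + 3*y^2 + 4*sqrt(2)*y^2 + 6*y + 12*sqrt(2)*y + 18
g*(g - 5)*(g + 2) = g^3 - 3*g^2 - 10*g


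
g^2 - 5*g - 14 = (g - 7)*(g + 2)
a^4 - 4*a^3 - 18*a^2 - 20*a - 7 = (a - 7)*(a + 1)^3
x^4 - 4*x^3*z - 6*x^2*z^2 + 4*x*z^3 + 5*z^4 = (x - 5*z)*(x - z)*(x + z)^2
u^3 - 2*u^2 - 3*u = u*(u - 3)*(u + 1)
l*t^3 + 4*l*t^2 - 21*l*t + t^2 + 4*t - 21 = (t - 3)*(t + 7)*(l*t + 1)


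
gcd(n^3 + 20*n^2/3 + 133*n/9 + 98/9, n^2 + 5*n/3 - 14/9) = n + 7/3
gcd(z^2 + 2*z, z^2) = z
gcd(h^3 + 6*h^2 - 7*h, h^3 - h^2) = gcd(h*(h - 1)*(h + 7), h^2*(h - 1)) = h^2 - h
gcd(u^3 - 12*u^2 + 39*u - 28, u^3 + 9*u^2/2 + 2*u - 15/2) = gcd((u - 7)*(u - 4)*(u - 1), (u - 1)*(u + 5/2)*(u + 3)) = u - 1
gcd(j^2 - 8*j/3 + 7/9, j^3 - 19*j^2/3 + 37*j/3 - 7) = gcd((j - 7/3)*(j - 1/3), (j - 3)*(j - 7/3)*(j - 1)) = j - 7/3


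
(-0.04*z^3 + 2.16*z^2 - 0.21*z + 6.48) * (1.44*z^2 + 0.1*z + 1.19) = -0.0576*z^5 + 3.1064*z^4 - 0.134*z^3 + 11.8806*z^2 + 0.3981*z + 7.7112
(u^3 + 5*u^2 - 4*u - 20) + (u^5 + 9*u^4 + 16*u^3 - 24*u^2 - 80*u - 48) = u^5 + 9*u^4 + 17*u^3 - 19*u^2 - 84*u - 68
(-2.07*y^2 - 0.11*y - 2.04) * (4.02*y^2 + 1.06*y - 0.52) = -8.3214*y^4 - 2.6364*y^3 - 7.241*y^2 - 2.1052*y + 1.0608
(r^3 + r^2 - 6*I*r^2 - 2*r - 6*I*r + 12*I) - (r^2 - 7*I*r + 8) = r^3 - 6*I*r^2 - 2*r + I*r - 8 + 12*I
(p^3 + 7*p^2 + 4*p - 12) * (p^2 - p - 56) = p^5 + 6*p^4 - 59*p^3 - 408*p^2 - 212*p + 672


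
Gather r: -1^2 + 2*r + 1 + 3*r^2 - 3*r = 3*r^2 - r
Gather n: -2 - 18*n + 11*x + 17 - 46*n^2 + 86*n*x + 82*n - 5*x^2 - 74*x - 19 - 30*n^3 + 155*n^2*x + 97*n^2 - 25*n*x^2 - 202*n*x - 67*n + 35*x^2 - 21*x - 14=-30*n^3 + n^2*(155*x + 51) + n*(-25*x^2 - 116*x - 3) + 30*x^2 - 84*x - 18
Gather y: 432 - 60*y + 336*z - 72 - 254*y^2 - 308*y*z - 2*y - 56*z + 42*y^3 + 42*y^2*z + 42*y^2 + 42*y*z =42*y^3 + y^2*(42*z - 212) + y*(-266*z - 62) + 280*z + 360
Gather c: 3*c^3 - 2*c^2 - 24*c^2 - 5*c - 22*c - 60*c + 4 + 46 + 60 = 3*c^3 - 26*c^2 - 87*c + 110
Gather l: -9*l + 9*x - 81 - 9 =-9*l + 9*x - 90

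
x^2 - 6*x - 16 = (x - 8)*(x + 2)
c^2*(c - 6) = c^3 - 6*c^2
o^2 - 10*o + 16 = (o - 8)*(o - 2)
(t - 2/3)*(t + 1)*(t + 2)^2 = t^4 + 13*t^3/3 + 14*t^2/3 - 4*t/3 - 8/3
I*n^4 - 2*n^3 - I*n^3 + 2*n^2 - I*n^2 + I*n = n*(n + I)^2*(I*n - I)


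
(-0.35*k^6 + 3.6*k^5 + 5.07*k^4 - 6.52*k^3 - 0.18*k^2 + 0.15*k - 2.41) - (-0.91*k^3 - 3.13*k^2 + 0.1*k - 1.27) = -0.35*k^6 + 3.6*k^5 + 5.07*k^4 - 5.61*k^3 + 2.95*k^2 + 0.05*k - 1.14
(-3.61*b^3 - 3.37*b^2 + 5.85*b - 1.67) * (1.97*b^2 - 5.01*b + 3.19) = -7.1117*b^5 + 11.4472*b^4 + 16.8923*b^3 - 43.3487*b^2 + 27.0282*b - 5.3273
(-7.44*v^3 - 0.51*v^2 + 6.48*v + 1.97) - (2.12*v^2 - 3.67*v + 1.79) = -7.44*v^3 - 2.63*v^2 + 10.15*v + 0.18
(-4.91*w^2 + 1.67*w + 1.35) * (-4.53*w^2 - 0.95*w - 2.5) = 22.2423*w^4 - 2.9006*w^3 + 4.573*w^2 - 5.4575*w - 3.375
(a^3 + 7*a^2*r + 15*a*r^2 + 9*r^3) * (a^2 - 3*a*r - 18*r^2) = a^5 + 4*a^4*r - 24*a^3*r^2 - 162*a^2*r^3 - 297*a*r^4 - 162*r^5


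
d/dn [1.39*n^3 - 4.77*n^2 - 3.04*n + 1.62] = 4.17*n^2 - 9.54*n - 3.04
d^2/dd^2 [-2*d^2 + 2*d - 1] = -4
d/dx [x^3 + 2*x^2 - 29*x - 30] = 3*x^2 + 4*x - 29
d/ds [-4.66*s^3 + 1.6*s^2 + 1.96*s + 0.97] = -13.98*s^2 + 3.2*s + 1.96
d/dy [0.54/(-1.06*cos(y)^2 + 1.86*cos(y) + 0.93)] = (1.0044 - 1.1448*cos(y))*sin(y)/(-1.06*cos(y)^2 + 1.86*cos(y) + 0.93)^2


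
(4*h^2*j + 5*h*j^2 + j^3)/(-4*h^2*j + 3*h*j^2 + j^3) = (-h - j)/(h - j)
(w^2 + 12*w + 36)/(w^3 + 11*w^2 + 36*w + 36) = (w + 6)/(w^2 + 5*w + 6)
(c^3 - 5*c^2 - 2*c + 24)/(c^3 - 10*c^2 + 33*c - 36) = (c + 2)/(c - 3)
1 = 1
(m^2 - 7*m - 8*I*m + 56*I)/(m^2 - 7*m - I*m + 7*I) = (m - 8*I)/(m - I)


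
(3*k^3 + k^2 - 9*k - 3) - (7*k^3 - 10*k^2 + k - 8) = -4*k^3 + 11*k^2 - 10*k + 5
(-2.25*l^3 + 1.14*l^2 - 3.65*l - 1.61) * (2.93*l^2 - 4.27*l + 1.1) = -6.5925*l^5 + 12.9477*l^4 - 18.0373*l^3 + 12.1222*l^2 + 2.8597*l - 1.771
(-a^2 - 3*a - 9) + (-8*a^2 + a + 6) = -9*a^2 - 2*a - 3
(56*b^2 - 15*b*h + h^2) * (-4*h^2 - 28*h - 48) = -224*b^2*h^2 - 1568*b^2*h - 2688*b^2 + 60*b*h^3 + 420*b*h^2 + 720*b*h - 4*h^4 - 28*h^3 - 48*h^2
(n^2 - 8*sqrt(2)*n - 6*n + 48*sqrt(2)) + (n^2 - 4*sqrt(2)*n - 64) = 2*n^2 - 12*sqrt(2)*n - 6*n - 64 + 48*sqrt(2)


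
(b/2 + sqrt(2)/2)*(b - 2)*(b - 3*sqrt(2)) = b^3/2 - sqrt(2)*b^2 - b^2 - 3*b + 2*sqrt(2)*b + 6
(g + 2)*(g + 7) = g^2 + 9*g + 14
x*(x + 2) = x^2 + 2*x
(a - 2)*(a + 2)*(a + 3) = a^3 + 3*a^2 - 4*a - 12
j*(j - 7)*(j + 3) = j^3 - 4*j^2 - 21*j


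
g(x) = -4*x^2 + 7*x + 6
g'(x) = 7 - 8*x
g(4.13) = -33.32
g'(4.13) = -26.04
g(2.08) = 3.25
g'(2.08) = -9.64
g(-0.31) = 3.45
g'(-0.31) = 9.48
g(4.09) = -32.28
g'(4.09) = -25.72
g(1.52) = 7.40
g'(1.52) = -5.16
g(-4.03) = -87.17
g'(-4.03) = 39.24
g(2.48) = -1.24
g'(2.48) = -12.84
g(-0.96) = -4.41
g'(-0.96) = 14.68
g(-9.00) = -381.00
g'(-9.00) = 79.00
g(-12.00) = -654.00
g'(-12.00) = 103.00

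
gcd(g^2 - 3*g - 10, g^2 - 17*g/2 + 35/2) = g - 5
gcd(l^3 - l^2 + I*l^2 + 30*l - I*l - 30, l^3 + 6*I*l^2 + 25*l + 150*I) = l^2 + I*l + 30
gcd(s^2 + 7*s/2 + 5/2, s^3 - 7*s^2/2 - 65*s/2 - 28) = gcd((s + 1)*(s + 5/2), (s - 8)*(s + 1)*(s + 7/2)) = s + 1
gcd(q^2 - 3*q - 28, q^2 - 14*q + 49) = q - 7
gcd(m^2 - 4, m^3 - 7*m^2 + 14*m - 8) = m - 2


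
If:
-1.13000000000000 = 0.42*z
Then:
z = -2.69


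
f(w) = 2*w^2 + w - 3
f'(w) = 4*w + 1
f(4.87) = 49.30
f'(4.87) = 20.48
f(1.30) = 1.68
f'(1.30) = 6.20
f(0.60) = -1.68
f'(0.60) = 3.40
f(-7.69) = 107.58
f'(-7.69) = -29.76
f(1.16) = 0.85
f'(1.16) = 5.64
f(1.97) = 6.73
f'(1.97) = 8.88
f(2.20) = 8.88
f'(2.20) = 9.80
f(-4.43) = 31.82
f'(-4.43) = -16.72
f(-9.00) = 150.00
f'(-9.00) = -35.00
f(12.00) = 297.00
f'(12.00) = 49.00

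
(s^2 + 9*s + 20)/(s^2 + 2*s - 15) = (s + 4)/(s - 3)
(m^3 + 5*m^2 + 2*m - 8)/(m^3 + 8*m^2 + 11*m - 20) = (m + 2)/(m + 5)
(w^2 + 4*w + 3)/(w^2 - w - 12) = (w + 1)/(w - 4)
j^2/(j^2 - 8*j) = j/(j - 8)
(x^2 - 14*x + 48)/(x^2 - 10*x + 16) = (x - 6)/(x - 2)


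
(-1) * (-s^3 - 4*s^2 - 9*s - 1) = s^3 + 4*s^2 + 9*s + 1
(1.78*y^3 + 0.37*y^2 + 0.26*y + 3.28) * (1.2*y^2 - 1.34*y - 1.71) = 2.136*y^5 - 1.9412*y^4 - 3.2276*y^3 + 2.9549*y^2 - 4.8398*y - 5.6088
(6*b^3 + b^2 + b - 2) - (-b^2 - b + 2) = 6*b^3 + 2*b^2 + 2*b - 4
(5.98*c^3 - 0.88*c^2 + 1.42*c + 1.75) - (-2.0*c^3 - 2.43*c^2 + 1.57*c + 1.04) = 7.98*c^3 + 1.55*c^2 - 0.15*c + 0.71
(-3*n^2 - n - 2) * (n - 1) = -3*n^3 + 2*n^2 - n + 2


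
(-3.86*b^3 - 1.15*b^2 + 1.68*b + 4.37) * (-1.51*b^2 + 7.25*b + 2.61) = 5.8286*b^5 - 26.2485*b^4 - 20.9489*b^3 + 2.5798*b^2 + 36.0673*b + 11.4057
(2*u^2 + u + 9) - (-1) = 2*u^2 + u + 10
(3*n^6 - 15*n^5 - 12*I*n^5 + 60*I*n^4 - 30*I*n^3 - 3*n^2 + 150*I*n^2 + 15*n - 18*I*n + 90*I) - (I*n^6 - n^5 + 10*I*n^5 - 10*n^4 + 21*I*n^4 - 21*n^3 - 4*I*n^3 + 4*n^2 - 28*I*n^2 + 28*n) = 3*n^6 - I*n^6 - 14*n^5 - 22*I*n^5 + 10*n^4 + 39*I*n^4 + 21*n^3 - 26*I*n^3 - 7*n^2 + 178*I*n^2 - 13*n - 18*I*n + 90*I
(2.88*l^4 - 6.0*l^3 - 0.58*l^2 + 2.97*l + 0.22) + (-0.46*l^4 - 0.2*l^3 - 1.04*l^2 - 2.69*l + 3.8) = 2.42*l^4 - 6.2*l^3 - 1.62*l^2 + 0.28*l + 4.02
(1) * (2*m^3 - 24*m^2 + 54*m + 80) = 2*m^3 - 24*m^2 + 54*m + 80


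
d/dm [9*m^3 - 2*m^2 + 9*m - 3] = 27*m^2 - 4*m + 9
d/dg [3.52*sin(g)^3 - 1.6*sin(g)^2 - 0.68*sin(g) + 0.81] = (10.56*sin(g)^2 - 3.2*sin(g) - 0.68)*cos(g)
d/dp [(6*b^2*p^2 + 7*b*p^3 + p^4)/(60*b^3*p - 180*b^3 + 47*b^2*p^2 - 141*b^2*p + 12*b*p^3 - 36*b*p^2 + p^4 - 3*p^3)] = p*(-p*(6*b^2 + 7*b*p + p^2)*(60*b^3 + 94*b^2*p - 141*b^2 + 36*b*p^2 - 72*b*p + 4*p^3 - 9*p^2) + (12*b^2 + 21*b*p + 4*p^2)*(60*b^3*p - 180*b^3 + 47*b^2*p^2 - 141*b^2*p + 12*b*p^3 - 36*b*p^2 + p^4 - 3*p^3))/(60*b^3*p - 180*b^3 + 47*b^2*p^2 - 141*b^2*p + 12*b*p^3 - 36*b*p^2 + p^4 - 3*p^3)^2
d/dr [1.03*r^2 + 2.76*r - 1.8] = 2.06*r + 2.76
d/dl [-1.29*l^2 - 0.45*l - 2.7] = -2.58*l - 0.45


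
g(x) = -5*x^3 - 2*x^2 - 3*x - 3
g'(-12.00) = -2115.00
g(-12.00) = 8385.00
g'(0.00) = -3.00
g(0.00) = -3.00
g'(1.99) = -70.36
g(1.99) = -56.29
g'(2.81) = -132.68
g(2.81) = -138.16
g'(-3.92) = -217.82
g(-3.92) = 279.21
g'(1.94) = -67.21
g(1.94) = -52.85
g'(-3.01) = -126.86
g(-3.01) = 124.26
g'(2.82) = -133.57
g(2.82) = -139.49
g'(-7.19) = -749.68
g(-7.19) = 1773.65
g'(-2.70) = -101.55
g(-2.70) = 88.94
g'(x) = -15*x^2 - 4*x - 3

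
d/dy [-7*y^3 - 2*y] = -21*y^2 - 2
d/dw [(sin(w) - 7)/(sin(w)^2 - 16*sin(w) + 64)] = (6 - sin(w))*cos(w)/(sin(w) - 8)^3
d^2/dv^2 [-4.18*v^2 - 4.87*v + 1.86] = -8.36000000000000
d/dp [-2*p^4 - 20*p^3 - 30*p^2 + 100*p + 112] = -8*p^3 - 60*p^2 - 60*p + 100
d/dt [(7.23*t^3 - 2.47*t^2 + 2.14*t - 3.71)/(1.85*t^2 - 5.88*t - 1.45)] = (13.3755*t^4 - 85.0248*t^3 - 20.8859*t^2 + 20.89*t - 24.9178)/(3.4225*t^4 - 21.756*t^3 + 29.2094*t^2 + 17.052*t + 2.1025)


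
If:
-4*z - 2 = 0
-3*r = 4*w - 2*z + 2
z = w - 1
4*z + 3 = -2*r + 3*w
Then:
No Solution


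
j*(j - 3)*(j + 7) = j^3 + 4*j^2 - 21*j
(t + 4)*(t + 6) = t^2 + 10*t + 24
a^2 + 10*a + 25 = (a + 5)^2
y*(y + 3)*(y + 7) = y^3 + 10*y^2 + 21*y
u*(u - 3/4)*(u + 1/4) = u^3 - u^2/2 - 3*u/16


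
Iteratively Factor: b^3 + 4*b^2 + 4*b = (b)*(b^2 + 4*b + 4) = b*(b + 2)*(b + 2)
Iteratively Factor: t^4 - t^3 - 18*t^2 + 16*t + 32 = (t + 1)*(t^3 - 2*t^2 - 16*t + 32) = (t - 4)*(t + 1)*(t^2 + 2*t - 8) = (t - 4)*(t - 2)*(t + 1)*(t + 4)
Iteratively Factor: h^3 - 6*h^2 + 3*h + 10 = (h + 1)*(h^2 - 7*h + 10) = (h - 5)*(h + 1)*(h - 2)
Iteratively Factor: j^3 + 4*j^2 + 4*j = (j)*(j^2 + 4*j + 4) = j*(j + 2)*(j + 2)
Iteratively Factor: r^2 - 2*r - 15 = (r - 5)*(r + 3)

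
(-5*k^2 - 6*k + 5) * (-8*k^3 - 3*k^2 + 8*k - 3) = 40*k^5 + 63*k^4 - 62*k^3 - 48*k^2 + 58*k - 15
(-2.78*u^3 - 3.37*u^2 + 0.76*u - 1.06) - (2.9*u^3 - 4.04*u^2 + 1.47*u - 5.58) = -5.68*u^3 + 0.67*u^2 - 0.71*u + 4.52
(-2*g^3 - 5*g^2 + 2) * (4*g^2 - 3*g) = -8*g^5 - 14*g^4 + 15*g^3 + 8*g^2 - 6*g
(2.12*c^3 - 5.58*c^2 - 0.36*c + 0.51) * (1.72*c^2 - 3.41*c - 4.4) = 3.6464*c^5 - 16.8268*c^4 + 9.0806*c^3 + 26.6568*c^2 - 0.1551*c - 2.244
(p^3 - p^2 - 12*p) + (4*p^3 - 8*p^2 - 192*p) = 5*p^3 - 9*p^2 - 204*p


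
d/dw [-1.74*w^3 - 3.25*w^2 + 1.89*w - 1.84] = -5.22*w^2 - 6.5*w + 1.89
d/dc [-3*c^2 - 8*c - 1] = -6*c - 8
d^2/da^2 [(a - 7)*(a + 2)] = 2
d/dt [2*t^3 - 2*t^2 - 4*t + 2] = 6*t^2 - 4*t - 4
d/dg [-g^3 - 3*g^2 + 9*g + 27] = -3*g^2 - 6*g + 9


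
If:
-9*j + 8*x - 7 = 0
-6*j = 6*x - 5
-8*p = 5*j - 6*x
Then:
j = -1/51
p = 133/204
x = 29/34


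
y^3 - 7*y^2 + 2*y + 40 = (y - 5)*(y - 4)*(y + 2)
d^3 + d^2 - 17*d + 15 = (d - 3)*(d - 1)*(d + 5)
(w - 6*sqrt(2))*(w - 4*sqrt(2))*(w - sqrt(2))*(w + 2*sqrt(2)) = w^4 - 9*sqrt(2)*w^3 + 24*w^2 + 88*sqrt(2)*w - 192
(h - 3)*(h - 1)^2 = h^3 - 5*h^2 + 7*h - 3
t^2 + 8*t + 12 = (t + 2)*(t + 6)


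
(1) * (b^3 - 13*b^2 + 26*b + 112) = b^3 - 13*b^2 + 26*b + 112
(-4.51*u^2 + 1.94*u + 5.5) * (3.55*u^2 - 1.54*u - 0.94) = -16.0105*u^4 + 13.8324*u^3 + 20.7768*u^2 - 10.2936*u - 5.17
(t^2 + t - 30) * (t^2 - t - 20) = t^4 - 51*t^2 + 10*t + 600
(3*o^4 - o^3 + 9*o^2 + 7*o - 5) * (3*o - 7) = 9*o^5 - 24*o^4 + 34*o^3 - 42*o^2 - 64*o + 35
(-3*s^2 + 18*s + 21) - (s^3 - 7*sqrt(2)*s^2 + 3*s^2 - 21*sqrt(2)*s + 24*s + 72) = -s^3 - 6*s^2 + 7*sqrt(2)*s^2 - 6*s + 21*sqrt(2)*s - 51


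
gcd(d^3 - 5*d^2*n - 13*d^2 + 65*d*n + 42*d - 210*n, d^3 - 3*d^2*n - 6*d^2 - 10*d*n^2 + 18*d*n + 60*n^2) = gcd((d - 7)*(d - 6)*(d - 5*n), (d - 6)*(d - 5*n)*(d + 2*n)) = d^2 - 5*d*n - 6*d + 30*n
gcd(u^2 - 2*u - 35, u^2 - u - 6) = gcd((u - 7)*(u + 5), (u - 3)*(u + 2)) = 1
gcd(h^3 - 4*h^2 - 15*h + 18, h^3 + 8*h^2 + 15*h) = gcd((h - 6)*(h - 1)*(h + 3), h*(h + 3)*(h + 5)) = h + 3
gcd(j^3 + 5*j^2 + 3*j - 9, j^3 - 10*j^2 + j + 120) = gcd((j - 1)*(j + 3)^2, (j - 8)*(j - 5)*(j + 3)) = j + 3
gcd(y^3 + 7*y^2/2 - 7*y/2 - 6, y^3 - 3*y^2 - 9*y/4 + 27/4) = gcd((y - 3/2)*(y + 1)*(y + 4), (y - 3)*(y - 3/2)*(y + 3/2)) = y - 3/2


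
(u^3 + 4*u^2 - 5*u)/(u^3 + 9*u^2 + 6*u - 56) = u*(u^2 + 4*u - 5)/(u^3 + 9*u^2 + 6*u - 56)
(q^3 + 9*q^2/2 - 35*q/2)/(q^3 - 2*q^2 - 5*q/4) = 2*(q + 7)/(2*q + 1)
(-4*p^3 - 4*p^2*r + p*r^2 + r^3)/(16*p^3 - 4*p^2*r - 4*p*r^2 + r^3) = (-p - r)/(4*p - r)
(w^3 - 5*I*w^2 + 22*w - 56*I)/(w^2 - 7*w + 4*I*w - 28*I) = (w^2 - 9*I*w - 14)/(w - 7)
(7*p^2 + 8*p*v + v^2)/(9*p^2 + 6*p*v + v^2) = (7*p^2 + 8*p*v + v^2)/(9*p^2 + 6*p*v + v^2)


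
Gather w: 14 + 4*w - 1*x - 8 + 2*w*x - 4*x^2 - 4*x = w*(2*x + 4) - 4*x^2 - 5*x + 6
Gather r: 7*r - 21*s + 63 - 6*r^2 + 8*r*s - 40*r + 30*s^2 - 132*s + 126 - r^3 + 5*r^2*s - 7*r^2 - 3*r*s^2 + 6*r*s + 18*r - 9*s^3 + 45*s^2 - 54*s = -r^3 + r^2*(5*s - 13) + r*(-3*s^2 + 14*s - 15) - 9*s^3 + 75*s^2 - 207*s + 189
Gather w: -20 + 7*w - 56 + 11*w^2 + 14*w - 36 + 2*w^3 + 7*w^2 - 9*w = 2*w^3 + 18*w^2 + 12*w - 112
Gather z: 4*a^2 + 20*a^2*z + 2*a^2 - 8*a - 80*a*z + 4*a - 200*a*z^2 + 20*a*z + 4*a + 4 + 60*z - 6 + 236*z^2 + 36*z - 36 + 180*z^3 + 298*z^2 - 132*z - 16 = 6*a^2 + 180*z^3 + z^2*(534 - 200*a) + z*(20*a^2 - 60*a - 36) - 54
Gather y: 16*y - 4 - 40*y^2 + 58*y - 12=-40*y^2 + 74*y - 16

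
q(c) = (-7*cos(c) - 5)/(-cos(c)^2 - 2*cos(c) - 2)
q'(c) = (-2*sin(c)*cos(c) - 2*sin(c))*(-7*cos(c) - 5)/(-cos(c)^2 - 2*cos(c) - 2)^2 + 7*sin(c)/(-cos(c)^2 - 2*cos(c) - 2) = (7*cos(c)^2 + 10*cos(c) - 4)*sin(c)/(cos(c)^2 + 2*cos(c) + 2)^2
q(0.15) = 2.41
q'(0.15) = 0.08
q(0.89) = 2.57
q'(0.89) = 0.29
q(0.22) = 2.41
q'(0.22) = 0.11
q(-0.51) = 2.46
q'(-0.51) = -0.24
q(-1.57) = 2.50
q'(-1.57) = 1.00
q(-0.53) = 2.47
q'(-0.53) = -0.25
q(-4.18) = 1.16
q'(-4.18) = -4.06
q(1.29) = 2.64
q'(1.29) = -0.10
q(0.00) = 2.40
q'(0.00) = 0.00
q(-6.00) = 2.42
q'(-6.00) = 0.14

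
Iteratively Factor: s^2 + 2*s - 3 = (s + 3)*(s - 1)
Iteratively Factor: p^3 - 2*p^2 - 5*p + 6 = (p - 3)*(p^2 + p - 2) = (p - 3)*(p - 1)*(p + 2)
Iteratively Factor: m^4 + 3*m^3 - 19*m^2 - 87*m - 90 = (m + 3)*(m^3 - 19*m - 30) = (m - 5)*(m + 3)*(m^2 + 5*m + 6) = (m - 5)*(m + 3)^2*(m + 2)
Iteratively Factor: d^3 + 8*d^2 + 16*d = (d + 4)*(d^2 + 4*d) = (d + 4)^2*(d)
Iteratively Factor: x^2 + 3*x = (x)*(x + 3)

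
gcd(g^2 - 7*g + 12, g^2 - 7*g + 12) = g^2 - 7*g + 12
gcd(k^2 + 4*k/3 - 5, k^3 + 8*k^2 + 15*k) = k + 3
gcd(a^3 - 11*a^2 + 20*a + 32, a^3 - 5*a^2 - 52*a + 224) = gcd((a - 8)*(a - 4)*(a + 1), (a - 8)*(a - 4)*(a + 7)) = a^2 - 12*a + 32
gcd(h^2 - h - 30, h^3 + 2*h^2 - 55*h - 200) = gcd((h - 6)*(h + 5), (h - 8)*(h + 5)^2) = h + 5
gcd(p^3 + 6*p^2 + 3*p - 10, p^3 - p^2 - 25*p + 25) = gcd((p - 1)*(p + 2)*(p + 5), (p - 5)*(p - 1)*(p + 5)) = p^2 + 4*p - 5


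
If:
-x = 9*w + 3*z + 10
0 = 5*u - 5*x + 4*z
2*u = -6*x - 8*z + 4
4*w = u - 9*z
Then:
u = -311/866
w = -562/433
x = 61/866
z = 465/866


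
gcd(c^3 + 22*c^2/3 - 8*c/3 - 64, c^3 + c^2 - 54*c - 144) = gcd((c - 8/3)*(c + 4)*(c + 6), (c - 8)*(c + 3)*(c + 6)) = c + 6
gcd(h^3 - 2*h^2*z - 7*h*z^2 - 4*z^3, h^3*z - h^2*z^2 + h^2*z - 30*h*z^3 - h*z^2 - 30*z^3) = 1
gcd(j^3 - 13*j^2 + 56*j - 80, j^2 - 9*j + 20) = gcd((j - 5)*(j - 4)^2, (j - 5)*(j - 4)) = j^2 - 9*j + 20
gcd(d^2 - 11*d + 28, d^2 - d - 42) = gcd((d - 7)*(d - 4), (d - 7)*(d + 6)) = d - 7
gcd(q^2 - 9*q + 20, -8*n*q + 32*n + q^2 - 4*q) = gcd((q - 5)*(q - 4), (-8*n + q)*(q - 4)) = q - 4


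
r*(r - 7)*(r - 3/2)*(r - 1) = r^4 - 19*r^3/2 + 19*r^2 - 21*r/2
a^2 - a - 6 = (a - 3)*(a + 2)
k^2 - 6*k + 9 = (k - 3)^2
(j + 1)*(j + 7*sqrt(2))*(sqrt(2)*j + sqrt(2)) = sqrt(2)*j^3 + 2*sqrt(2)*j^2 + 14*j^2 + sqrt(2)*j + 28*j + 14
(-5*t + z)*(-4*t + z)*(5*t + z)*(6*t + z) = 600*t^4 - 50*t^3*z - 49*t^2*z^2 + 2*t*z^3 + z^4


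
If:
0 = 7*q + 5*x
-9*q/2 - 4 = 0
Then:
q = -8/9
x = 56/45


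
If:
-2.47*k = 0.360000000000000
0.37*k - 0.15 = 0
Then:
No Solution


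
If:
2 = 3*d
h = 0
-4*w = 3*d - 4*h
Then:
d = 2/3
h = 0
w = -1/2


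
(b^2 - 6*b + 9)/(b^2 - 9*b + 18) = (b - 3)/(b - 6)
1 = 1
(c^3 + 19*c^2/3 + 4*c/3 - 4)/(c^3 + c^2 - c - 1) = (c^2 + 16*c/3 - 4)/(c^2 - 1)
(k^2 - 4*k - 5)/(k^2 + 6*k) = (k^2 - 4*k - 5)/(k*(k + 6))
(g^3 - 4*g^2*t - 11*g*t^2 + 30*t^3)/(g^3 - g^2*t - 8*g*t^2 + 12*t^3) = (-g + 5*t)/(-g + 2*t)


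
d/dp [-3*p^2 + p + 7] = 1 - 6*p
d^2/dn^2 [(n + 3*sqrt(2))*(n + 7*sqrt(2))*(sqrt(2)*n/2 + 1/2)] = 3*sqrt(2)*n + 21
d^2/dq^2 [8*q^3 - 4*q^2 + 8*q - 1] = 48*q - 8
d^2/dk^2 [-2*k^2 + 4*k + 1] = -4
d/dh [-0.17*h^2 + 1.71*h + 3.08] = 1.71 - 0.34*h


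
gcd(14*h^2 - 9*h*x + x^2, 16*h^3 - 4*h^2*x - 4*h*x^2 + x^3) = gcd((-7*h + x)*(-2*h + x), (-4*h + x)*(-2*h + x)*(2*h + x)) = -2*h + x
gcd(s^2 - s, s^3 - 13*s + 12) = s - 1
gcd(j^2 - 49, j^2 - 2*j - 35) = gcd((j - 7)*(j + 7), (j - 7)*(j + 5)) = j - 7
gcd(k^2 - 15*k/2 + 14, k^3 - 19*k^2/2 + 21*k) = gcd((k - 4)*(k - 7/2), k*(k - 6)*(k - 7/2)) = k - 7/2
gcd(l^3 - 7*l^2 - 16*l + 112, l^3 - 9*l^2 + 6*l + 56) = l^2 - 11*l + 28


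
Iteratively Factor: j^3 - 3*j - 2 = (j + 1)*(j^2 - j - 2) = (j - 2)*(j + 1)*(j + 1)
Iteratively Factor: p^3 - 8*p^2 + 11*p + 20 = (p - 5)*(p^2 - 3*p - 4) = (p - 5)*(p - 4)*(p + 1)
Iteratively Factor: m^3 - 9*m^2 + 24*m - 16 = (m - 4)*(m^2 - 5*m + 4) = (m - 4)*(m - 1)*(m - 4)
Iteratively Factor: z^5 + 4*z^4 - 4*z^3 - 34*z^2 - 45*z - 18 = (z + 1)*(z^4 + 3*z^3 - 7*z^2 - 27*z - 18) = (z - 3)*(z + 1)*(z^3 + 6*z^2 + 11*z + 6) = (z - 3)*(z + 1)^2*(z^2 + 5*z + 6) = (z - 3)*(z + 1)^2*(z + 3)*(z + 2)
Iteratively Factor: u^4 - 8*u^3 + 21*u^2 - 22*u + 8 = (u - 4)*(u^3 - 4*u^2 + 5*u - 2) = (u - 4)*(u - 1)*(u^2 - 3*u + 2) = (u - 4)*(u - 2)*(u - 1)*(u - 1)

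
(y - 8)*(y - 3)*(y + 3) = y^3 - 8*y^2 - 9*y + 72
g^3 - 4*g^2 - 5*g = g*(g - 5)*(g + 1)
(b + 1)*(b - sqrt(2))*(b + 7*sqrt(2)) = b^3 + b^2 + 6*sqrt(2)*b^2 - 14*b + 6*sqrt(2)*b - 14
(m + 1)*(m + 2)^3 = m^4 + 7*m^3 + 18*m^2 + 20*m + 8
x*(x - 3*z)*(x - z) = x^3 - 4*x^2*z + 3*x*z^2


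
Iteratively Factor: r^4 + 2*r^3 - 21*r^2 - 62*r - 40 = (r - 5)*(r^3 + 7*r^2 + 14*r + 8) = (r - 5)*(r + 2)*(r^2 + 5*r + 4) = (r - 5)*(r + 2)*(r + 4)*(r + 1)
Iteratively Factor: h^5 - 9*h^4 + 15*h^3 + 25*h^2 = (h - 5)*(h^4 - 4*h^3 - 5*h^2) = h*(h - 5)*(h^3 - 4*h^2 - 5*h) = h*(h - 5)*(h + 1)*(h^2 - 5*h) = h*(h - 5)^2*(h + 1)*(h)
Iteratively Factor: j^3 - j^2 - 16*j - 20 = (j + 2)*(j^2 - 3*j - 10) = (j + 2)^2*(j - 5)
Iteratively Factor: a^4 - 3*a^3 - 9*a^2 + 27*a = (a)*(a^3 - 3*a^2 - 9*a + 27) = a*(a - 3)*(a^2 - 9) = a*(a - 3)*(a + 3)*(a - 3)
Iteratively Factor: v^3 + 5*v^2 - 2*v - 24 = (v + 3)*(v^2 + 2*v - 8) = (v - 2)*(v + 3)*(v + 4)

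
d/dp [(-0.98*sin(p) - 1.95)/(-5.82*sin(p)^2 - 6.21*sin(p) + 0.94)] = (-22.698*sin(p) + 2.8518*cos(2*p) - 15.8825)*cos(p)/(5.82*sin(p)^2 + 6.21*sin(p) - 0.94)^2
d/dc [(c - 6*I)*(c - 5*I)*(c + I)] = 3*c^2 - 20*I*c - 19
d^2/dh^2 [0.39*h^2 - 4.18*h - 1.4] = 0.780000000000000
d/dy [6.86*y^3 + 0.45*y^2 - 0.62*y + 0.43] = 20.58*y^2 + 0.9*y - 0.62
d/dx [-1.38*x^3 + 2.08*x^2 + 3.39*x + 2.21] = -4.14*x^2 + 4.16*x + 3.39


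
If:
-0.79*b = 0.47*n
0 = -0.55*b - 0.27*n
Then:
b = 0.00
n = 0.00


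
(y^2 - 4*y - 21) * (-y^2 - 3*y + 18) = -y^4 + y^3 + 51*y^2 - 9*y - 378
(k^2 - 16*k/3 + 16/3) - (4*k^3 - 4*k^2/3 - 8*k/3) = -4*k^3 + 7*k^2/3 - 8*k/3 + 16/3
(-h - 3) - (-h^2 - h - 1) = h^2 - 2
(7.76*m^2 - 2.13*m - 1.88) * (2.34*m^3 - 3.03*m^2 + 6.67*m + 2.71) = 18.1584*m^5 - 28.497*m^4 + 53.8139*m^3 + 12.5189*m^2 - 18.3119*m - 5.0948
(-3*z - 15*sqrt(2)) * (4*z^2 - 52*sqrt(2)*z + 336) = -12*z^3 + 96*sqrt(2)*z^2 + 552*z - 5040*sqrt(2)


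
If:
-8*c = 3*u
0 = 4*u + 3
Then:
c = 9/32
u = -3/4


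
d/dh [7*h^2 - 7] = 14*h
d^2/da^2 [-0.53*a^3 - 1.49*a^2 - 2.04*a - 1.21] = -3.18*a - 2.98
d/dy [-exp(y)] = -exp(y)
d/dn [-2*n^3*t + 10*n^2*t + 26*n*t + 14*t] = 2*t*(-3*n^2 + 10*n + 13)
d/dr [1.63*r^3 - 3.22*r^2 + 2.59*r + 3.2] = 4.89*r^2 - 6.44*r + 2.59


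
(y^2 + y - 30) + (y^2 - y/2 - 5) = 2*y^2 + y/2 - 35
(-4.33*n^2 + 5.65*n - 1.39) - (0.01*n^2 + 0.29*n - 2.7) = -4.34*n^2 + 5.36*n + 1.31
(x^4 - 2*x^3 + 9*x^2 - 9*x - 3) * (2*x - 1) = 2*x^5 - 5*x^4 + 20*x^3 - 27*x^2 + 3*x + 3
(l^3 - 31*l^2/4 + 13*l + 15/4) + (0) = l^3 - 31*l^2/4 + 13*l + 15/4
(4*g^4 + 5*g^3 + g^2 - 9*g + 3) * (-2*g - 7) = -8*g^5 - 38*g^4 - 37*g^3 + 11*g^2 + 57*g - 21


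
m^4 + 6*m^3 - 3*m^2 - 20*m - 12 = (m - 2)*(m + 1)^2*(m + 6)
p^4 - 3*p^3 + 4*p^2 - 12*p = p*(p - 3)*(p - 2*I)*(p + 2*I)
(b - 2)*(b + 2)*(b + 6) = b^3 + 6*b^2 - 4*b - 24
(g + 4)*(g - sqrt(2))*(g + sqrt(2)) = g^3 + 4*g^2 - 2*g - 8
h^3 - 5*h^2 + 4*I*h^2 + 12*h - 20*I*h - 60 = (h - 5)*(h - 2*I)*(h + 6*I)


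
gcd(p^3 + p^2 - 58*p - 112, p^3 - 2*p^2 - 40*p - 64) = p^2 - 6*p - 16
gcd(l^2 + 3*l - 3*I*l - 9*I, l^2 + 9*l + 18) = l + 3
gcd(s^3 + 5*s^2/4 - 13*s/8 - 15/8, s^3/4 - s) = 1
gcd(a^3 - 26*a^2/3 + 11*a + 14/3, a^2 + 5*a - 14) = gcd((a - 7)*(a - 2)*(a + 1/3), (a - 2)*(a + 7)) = a - 2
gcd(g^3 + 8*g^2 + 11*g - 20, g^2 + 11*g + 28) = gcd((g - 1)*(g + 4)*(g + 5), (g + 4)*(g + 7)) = g + 4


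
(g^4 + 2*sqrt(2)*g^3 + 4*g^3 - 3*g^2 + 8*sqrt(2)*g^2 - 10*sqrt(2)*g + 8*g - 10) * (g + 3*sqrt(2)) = g^5 + 4*g^4 + 5*sqrt(2)*g^4 + 9*g^3 + 20*sqrt(2)*g^3 - 19*sqrt(2)*g^2 + 56*g^2 - 70*g + 24*sqrt(2)*g - 30*sqrt(2)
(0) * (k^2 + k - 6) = 0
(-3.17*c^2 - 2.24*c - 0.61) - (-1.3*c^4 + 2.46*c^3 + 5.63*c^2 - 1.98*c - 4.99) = 1.3*c^4 - 2.46*c^3 - 8.8*c^2 - 0.26*c + 4.38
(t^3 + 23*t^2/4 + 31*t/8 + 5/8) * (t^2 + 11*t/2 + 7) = t^5 + 45*t^4/4 + 85*t^3/2 + 995*t^2/16 + 489*t/16 + 35/8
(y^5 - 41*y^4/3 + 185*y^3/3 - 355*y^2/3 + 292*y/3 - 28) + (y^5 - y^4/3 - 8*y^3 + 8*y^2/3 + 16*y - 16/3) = 2*y^5 - 14*y^4 + 161*y^3/3 - 347*y^2/3 + 340*y/3 - 100/3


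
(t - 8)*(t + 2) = t^2 - 6*t - 16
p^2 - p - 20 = (p - 5)*(p + 4)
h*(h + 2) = h^2 + 2*h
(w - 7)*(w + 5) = w^2 - 2*w - 35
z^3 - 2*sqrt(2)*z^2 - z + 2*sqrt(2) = (z - 1)*(z + 1)*(z - 2*sqrt(2))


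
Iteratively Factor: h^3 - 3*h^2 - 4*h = (h)*(h^2 - 3*h - 4) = h*(h + 1)*(h - 4)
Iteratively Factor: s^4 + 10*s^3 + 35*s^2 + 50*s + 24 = (s + 1)*(s^3 + 9*s^2 + 26*s + 24) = (s + 1)*(s + 3)*(s^2 + 6*s + 8) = (s + 1)*(s + 3)*(s + 4)*(s + 2)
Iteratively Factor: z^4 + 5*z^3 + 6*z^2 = (z)*(z^3 + 5*z^2 + 6*z) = z*(z + 2)*(z^2 + 3*z) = z^2*(z + 2)*(z + 3)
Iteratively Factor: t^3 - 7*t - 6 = (t + 2)*(t^2 - 2*t - 3) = (t + 1)*(t + 2)*(t - 3)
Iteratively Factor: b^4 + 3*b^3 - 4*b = (b)*(b^3 + 3*b^2 - 4) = b*(b - 1)*(b^2 + 4*b + 4) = b*(b - 1)*(b + 2)*(b + 2)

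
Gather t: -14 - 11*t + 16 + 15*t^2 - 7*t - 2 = 15*t^2 - 18*t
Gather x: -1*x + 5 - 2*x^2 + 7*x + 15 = -2*x^2 + 6*x + 20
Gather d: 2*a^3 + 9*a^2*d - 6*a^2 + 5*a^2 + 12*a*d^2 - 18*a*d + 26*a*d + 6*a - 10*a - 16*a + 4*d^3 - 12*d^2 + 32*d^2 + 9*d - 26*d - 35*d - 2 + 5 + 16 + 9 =2*a^3 - a^2 - 20*a + 4*d^3 + d^2*(12*a + 20) + d*(9*a^2 + 8*a - 52) + 28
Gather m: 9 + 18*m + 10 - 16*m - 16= 2*m + 3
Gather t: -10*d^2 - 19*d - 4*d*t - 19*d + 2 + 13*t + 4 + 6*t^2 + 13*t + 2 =-10*d^2 - 38*d + 6*t^2 + t*(26 - 4*d) + 8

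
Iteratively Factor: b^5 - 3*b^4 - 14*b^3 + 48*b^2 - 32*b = (b - 1)*(b^4 - 2*b^3 - 16*b^2 + 32*b) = (b - 1)*(b + 4)*(b^3 - 6*b^2 + 8*b) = b*(b - 1)*(b + 4)*(b^2 - 6*b + 8) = b*(b - 2)*(b - 1)*(b + 4)*(b - 4)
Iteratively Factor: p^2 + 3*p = (p + 3)*(p)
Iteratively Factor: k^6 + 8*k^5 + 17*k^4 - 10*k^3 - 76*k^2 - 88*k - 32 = (k + 1)*(k^5 + 7*k^4 + 10*k^3 - 20*k^2 - 56*k - 32) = (k + 1)^2*(k^4 + 6*k^3 + 4*k^2 - 24*k - 32) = (k - 2)*(k + 1)^2*(k^3 + 8*k^2 + 20*k + 16) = (k - 2)*(k + 1)^2*(k + 4)*(k^2 + 4*k + 4) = (k - 2)*(k + 1)^2*(k + 2)*(k + 4)*(k + 2)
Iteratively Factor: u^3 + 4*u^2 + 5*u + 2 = (u + 2)*(u^2 + 2*u + 1) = (u + 1)*(u + 2)*(u + 1)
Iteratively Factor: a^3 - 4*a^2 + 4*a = (a)*(a^2 - 4*a + 4) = a*(a - 2)*(a - 2)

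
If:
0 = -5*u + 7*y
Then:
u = 7*y/5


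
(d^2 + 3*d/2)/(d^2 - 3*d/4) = 2*(2*d + 3)/(4*d - 3)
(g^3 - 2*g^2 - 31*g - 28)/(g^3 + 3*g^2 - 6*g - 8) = (g - 7)/(g - 2)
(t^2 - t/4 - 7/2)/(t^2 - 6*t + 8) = (t + 7/4)/(t - 4)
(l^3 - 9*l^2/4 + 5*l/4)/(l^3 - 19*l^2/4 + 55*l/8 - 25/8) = 2*l/(2*l - 5)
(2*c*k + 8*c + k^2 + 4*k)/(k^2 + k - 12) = (2*c + k)/(k - 3)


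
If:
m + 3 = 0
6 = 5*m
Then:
No Solution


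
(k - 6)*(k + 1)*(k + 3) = k^3 - 2*k^2 - 21*k - 18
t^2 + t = t*(t + 1)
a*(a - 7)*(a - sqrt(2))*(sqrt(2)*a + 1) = sqrt(2)*a^4 - 7*sqrt(2)*a^3 - a^3 - sqrt(2)*a^2 + 7*a^2 + 7*sqrt(2)*a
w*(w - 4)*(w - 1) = w^3 - 5*w^2 + 4*w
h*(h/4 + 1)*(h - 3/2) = h^3/4 + 5*h^2/8 - 3*h/2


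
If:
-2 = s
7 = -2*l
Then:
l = -7/2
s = -2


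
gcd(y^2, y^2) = y^2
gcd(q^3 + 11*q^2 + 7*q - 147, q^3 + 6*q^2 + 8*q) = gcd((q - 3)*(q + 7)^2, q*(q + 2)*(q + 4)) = 1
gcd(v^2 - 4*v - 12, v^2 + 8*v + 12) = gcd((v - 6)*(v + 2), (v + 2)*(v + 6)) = v + 2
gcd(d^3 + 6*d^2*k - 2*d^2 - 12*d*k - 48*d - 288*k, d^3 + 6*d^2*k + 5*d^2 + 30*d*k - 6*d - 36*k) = d^2 + 6*d*k + 6*d + 36*k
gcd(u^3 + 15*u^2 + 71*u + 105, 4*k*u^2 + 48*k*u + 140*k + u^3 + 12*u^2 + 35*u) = u^2 + 12*u + 35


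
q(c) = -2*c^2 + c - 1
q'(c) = 1 - 4*c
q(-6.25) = -85.38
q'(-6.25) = 26.00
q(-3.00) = -22.00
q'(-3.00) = 13.00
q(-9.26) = -181.76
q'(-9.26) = 38.04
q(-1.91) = -10.21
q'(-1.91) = 8.64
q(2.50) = -11.00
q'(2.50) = -9.00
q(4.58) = -38.37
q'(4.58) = -17.32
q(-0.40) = -1.72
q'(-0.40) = 2.60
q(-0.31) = -1.50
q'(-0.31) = 2.24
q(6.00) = -67.00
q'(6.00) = -23.00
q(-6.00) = -79.00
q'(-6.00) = 25.00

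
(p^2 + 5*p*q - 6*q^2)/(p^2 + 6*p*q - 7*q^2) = (p + 6*q)/(p + 7*q)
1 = 1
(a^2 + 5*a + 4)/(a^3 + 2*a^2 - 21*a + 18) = (a^2 + 5*a + 4)/(a^3 + 2*a^2 - 21*a + 18)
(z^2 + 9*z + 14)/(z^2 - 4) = (z + 7)/(z - 2)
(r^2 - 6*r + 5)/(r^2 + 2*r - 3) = (r - 5)/(r + 3)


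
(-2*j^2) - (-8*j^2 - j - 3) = 6*j^2 + j + 3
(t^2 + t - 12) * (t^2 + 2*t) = t^4 + 3*t^3 - 10*t^2 - 24*t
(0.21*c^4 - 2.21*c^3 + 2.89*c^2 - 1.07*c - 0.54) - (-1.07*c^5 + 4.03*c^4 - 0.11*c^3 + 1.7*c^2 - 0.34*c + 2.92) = 1.07*c^5 - 3.82*c^4 - 2.1*c^3 + 1.19*c^2 - 0.73*c - 3.46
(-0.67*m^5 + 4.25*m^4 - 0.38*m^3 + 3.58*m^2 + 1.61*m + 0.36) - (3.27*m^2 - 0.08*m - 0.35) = -0.67*m^5 + 4.25*m^4 - 0.38*m^3 + 0.31*m^2 + 1.69*m + 0.71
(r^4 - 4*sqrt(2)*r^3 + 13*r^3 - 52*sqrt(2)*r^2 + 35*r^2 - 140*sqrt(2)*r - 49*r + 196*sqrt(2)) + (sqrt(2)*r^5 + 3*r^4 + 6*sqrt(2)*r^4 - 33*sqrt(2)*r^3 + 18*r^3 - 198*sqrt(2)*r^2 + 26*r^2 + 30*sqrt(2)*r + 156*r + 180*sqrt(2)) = sqrt(2)*r^5 + 4*r^4 + 6*sqrt(2)*r^4 - 37*sqrt(2)*r^3 + 31*r^3 - 250*sqrt(2)*r^2 + 61*r^2 - 110*sqrt(2)*r + 107*r + 376*sqrt(2)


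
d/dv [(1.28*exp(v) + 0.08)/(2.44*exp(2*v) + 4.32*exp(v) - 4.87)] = (-(1.28*exp(v) + 0.08)*(4.88*exp(v) + 4.32) + 3.1232*exp(2*v) + 5.5296*exp(v) - 6.2336)*exp(v)/(2.44*exp(2*v) + 4.32*exp(v) - 4.87)^2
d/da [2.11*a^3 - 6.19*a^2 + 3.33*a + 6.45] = 6.33*a^2 - 12.38*a + 3.33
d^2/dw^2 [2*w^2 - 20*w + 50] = 4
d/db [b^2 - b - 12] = 2*b - 1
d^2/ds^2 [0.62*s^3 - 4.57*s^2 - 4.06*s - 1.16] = 3.72*s - 9.14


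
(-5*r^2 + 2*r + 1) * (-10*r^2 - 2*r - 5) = 50*r^4 - 10*r^3 + 11*r^2 - 12*r - 5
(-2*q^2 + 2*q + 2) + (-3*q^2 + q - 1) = -5*q^2 + 3*q + 1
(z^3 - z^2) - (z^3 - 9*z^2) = 8*z^2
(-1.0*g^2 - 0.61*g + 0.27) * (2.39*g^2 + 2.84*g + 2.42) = -2.39*g^4 - 4.2979*g^3 - 3.5071*g^2 - 0.7094*g + 0.6534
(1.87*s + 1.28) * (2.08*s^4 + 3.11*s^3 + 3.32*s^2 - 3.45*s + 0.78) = 3.8896*s^5 + 8.4781*s^4 + 10.1892*s^3 - 2.2019*s^2 - 2.9574*s + 0.9984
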